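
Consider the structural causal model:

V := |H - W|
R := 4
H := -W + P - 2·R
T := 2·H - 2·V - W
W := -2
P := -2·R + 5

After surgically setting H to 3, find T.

Under do(H=3), the mechanism H := -W + P - 2·R is discarded; H is fixed at 3.
V = |H - W|  [with H=3, W=-2]  = 5
T = 2·H - 2·V - W  [with H=3, V=5, W=-2]  = -2

-2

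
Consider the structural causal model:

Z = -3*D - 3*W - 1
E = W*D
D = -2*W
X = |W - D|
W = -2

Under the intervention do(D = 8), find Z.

The intervention breaks the incoming arrows to D: D = -2*W no longer applies, and D = 8.
Z = -3*D - 3*W - 1  [with D=8, W=-2]  = -19

-19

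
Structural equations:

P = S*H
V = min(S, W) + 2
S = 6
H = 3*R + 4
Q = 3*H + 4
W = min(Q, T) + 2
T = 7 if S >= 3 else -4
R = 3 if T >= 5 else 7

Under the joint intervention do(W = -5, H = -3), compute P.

Under do(W = -5, H = -3), each intervened variable's structural equation is replaced by its fixed value.
P = S*H  [with S=6, H=-3]  = -18

-18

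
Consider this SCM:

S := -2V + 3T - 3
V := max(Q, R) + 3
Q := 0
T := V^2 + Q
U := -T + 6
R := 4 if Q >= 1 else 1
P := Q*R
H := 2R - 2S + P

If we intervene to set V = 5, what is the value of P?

The intervention breaks the incoming arrows to V: V := max(Q, R) + 3 no longer applies, and V = 5.
P is not downstream of the intervention, so its value is determined by the original equations.
R = 4 if Q >= 1 else 1  [with Q=0]  = 1
P = Q*R  [with Q=0, R=1]  = 0

0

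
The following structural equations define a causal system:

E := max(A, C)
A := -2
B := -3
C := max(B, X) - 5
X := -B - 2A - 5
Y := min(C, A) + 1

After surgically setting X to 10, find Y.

-1

The intervention breaks the incoming arrows to X: X := -B - 2A - 5 no longer applies, and X = 10.
C = max(B, X) - 5  [with B=-3, X=10]  = 5
Y = min(C, A) + 1  [with C=5, A=-2]  = -1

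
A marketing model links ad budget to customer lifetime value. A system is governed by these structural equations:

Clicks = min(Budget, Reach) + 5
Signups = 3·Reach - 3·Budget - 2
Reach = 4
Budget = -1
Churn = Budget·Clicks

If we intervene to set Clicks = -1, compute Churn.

1

do(Clicks=-1) replaces the equation Clicks = min(Budget, Reach) + 5 with the constant Clicks = -1.
Churn = Budget·Clicks  [with Budget=-1, Clicks=-1]  = 1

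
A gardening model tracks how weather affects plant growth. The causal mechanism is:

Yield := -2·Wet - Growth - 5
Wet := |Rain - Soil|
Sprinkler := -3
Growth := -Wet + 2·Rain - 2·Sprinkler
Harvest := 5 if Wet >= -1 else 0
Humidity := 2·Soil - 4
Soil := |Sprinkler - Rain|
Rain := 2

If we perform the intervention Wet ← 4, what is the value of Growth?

6

Intervening sets Wet = 4 and removes its equation (Wet := |Rain - Soil|).
Growth = -Wet + 2·Rain - 2·Sprinkler  [with Wet=4, Rain=2, Sprinkler=-3]  = 6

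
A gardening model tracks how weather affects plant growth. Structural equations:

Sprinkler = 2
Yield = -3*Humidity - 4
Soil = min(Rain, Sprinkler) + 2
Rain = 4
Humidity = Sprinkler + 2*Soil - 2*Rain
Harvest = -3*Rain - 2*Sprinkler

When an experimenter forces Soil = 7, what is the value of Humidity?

The intervention breaks the incoming arrows to Soil: Soil = min(Rain, Sprinkler) + 2 no longer applies, and Soil = 7.
Humidity = Sprinkler + 2*Soil - 2*Rain  [with Sprinkler=2, Soil=7, Rain=4]  = 8

8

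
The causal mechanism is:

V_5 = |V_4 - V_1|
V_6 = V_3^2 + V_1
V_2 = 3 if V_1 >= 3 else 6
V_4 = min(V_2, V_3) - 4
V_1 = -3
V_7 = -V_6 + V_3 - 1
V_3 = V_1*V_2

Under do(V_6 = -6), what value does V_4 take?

-22

do(V_6=-6) replaces the equation V_6 = V_3^2 + V_1 with the constant V_6 = -6.
No directed path runs from V_6 to V_4, so V_4 keeps its natural value.
V_2 = 3 if V_1 >= 3 else 6  [with V_1=-3]  = 6
V_3 = V_1*V_2  [with V_1=-3, V_2=6]  = -18
V_4 = min(V_2, V_3) - 4  [with V_2=6, V_3=-18]  = -22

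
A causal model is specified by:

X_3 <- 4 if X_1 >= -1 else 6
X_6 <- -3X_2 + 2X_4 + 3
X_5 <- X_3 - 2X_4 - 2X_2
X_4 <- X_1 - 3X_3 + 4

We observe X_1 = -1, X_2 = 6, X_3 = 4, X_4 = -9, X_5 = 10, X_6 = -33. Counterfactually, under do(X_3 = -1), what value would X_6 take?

-3

The intervention breaks the incoming arrows to X_3: X_3 <- 4 if X_1 >= -1 else 6 no longer applies, and X_3 = -1.
X_4 = X_1 - 3X_3 + 4  [with X_1=-1, X_3=-1]  = 6
X_6 = -3X_2 + 2X_4 + 3  [with X_2=6, X_4=6]  = -3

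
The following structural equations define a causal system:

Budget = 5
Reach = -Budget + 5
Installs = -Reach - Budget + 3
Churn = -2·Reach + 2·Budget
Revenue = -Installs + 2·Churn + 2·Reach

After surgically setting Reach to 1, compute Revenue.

21

do(Reach=1) replaces the equation Reach = -Budget + 5 with the constant Reach = 1.
Installs = -Reach - Budget + 3  [with Reach=1, Budget=5]  = -3
Churn = -2·Reach + 2·Budget  [with Reach=1, Budget=5]  = 8
Revenue = -Installs + 2·Churn + 2·Reach  [with Installs=-3, Churn=8, Reach=1]  = 21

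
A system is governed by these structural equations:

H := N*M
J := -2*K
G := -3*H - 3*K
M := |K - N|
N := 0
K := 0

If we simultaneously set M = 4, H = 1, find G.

-3

Setting M = 4, H = 1 by intervention discards those variables' equations.
G = -3*H - 3*K  [with H=1, K=0]  = -3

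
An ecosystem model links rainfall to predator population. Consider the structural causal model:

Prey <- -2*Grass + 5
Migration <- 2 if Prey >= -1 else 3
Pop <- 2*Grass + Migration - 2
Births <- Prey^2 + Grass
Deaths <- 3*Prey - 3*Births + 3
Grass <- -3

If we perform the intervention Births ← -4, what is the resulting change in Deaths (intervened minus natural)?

The intervention breaks the incoming arrows to Births: Births <- Prey^2 + Grass no longer applies, and Births = -4.
Prey = -2*Grass + 5  [with Grass=-3]  = 11
Deaths = 3*Prey - 3*Births + 3  [with Prey=11, Births=-4]  = 48
Without intervention: Prey = -2*Grass + 5  [with Grass=-3]  = 11; Births = Prey^2 + Grass  [with Prey=11, Grass=-3]  = 118; Deaths = 3*Prey - 3*Births + 3  [with Prey=11, Births=118]  = -318.
Change = 48 − (-318) = 366.

366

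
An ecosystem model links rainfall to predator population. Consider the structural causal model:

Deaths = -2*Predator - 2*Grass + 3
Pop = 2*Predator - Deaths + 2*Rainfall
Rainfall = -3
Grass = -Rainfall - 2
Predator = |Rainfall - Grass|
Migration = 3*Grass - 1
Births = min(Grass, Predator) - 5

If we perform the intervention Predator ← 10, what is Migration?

The intervention breaks the incoming arrows to Predator: Predator = |Rainfall - Grass| no longer applies, and Predator = 10.
No directed path runs from Predator to Migration, so Migration keeps its natural value.
Grass = -Rainfall - 2  [with Rainfall=-3]  = 1
Migration = 3*Grass - 1  [with Grass=1]  = 2

2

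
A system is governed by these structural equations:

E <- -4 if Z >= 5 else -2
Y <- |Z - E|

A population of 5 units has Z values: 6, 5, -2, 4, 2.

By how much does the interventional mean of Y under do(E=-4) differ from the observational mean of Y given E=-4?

Every unit gets E=-4 under the intervention. Y values become 10, 9, 2, 8, 6; E[Y|do(E=-4)] = 7.
E[Y|E=-4] averages over only the 2 units with E=-4 (Z = 6, 5): Y = 10, 9, mean 9.5.
Difference = 7 − 9.5 = -2.5.

-2.5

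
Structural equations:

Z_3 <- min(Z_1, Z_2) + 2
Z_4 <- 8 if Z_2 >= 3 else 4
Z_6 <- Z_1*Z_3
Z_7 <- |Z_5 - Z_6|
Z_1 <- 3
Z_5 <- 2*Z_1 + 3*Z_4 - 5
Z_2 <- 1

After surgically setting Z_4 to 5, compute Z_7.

The intervention breaks the incoming arrows to Z_4: Z_4 <- 8 if Z_2 >= 3 else 4 no longer applies, and Z_4 = 5.
Z_3 = min(Z_1, Z_2) + 2  [with Z_1=3, Z_2=1]  = 3
Z_5 = 2*Z_1 + 3*Z_4 - 5  [with Z_1=3, Z_4=5]  = 16
Z_6 = Z_1*Z_3  [with Z_1=3, Z_3=3]  = 9
Z_7 = |Z_5 - Z_6|  [with Z_5=16, Z_6=9]  = 7

7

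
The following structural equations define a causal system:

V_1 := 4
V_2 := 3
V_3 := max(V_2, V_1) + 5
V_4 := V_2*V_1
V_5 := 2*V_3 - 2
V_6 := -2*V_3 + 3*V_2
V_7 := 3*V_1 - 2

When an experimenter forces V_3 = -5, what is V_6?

The intervention breaks the incoming arrows to V_3: V_3 := max(V_2, V_1) + 5 no longer applies, and V_3 = -5.
V_6 = -2*V_3 + 3*V_2  [with V_3=-5, V_2=3]  = 19

19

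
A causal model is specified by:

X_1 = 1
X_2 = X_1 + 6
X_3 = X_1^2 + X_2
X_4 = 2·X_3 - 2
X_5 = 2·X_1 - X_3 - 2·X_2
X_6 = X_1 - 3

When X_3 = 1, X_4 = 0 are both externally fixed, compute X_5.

Setting X_3 = 1, X_4 = 0 by intervention discards those variables' equations.
X_2 = X_1 + 6  [with X_1=1]  = 7
X_5 = 2·X_1 - X_3 - 2·X_2  [with X_1=1, X_3=1, X_2=7]  = -13

-13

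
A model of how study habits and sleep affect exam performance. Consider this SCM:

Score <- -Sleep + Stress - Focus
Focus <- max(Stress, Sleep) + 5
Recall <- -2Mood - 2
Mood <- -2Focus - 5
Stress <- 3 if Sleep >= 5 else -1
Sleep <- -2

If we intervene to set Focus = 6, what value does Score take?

-5

The intervention breaks the incoming arrows to Focus: Focus <- max(Stress, Sleep) + 5 no longer applies, and Focus = 6.
Stress = 3 if Sleep >= 5 else -1  [with Sleep=-2]  = -1
Score = -Sleep + Stress - Focus  [with Sleep=-2, Stress=-1, Focus=6]  = -5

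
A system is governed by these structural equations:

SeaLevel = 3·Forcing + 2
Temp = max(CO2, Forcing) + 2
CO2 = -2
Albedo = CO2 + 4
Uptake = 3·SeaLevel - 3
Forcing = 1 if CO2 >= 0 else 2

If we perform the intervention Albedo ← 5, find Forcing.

The intervention breaks the incoming arrows to Albedo: Albedo = CO2 + 4 no longer applies, and Albedo = 5.
Since Forcing is not a descendant of the intervened variable, it is unaffected.
Forcing = 1 if CO2 >= 0 else 2  [with CO2=-2]  = 2

2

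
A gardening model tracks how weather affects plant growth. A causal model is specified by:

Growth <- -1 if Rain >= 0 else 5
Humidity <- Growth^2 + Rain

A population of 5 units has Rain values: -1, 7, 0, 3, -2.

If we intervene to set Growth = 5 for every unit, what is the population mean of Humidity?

Every unit gets Growth=5 under the intervention. Humidity values become 24, 32, 25, 28, 23; E[Humidity|do(Growth=5)] = 26.4.

26.4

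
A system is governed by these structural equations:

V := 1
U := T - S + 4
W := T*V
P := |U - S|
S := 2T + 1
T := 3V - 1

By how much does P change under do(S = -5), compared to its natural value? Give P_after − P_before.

12

Under do(S=-5), the mechanism S := 2T + 1 is discarded; S is fixed at -5.
T = 3V - 1  [with V=1]  = 2
U = T - S + 4  [with T=2, S=-5]  = 11
P = |U - S|  [with U=11, S=-5]  = 16
Without intervention: T = 3V - 1  [with V=1]  = 2; S = 2T + 1  [with T=2]  = 5; U = T - S + 4  [with T=2, S=5]  = 1; P = |U - S|  [with U=1, S=5]  = 4.
Change = 16 − 4 = 12.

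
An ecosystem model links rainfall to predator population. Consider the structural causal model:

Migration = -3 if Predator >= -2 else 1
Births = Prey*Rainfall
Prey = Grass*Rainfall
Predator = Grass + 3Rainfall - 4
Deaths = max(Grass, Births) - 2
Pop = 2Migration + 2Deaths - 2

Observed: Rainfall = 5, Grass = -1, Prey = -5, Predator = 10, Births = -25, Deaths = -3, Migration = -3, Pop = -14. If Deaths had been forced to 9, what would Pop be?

Intervening sets Deaths = 9 and removes its equation (Deaths = max(Grass, Births) - 2).
Predator = Grass + 3Rainfall - 4  [with Grass=-1, Rainfall=5]  = 10
Migration = -3 if Predator >= -2 else 1  [with Predator=10]  = -3
Pop = 2Migration + 2Deaths - 2  [with Migration=-3, Deaths=9]  = 10

10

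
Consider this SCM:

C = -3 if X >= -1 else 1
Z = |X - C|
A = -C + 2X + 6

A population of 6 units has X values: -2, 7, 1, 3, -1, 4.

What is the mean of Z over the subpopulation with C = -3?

5.8

Conditioning on C=-3 selects the 5 unit(s) with X ∈ {7, 1, 3, -1, 4}. Their Z values: 10, 4, 6, 2, 7. Mean = 5.8.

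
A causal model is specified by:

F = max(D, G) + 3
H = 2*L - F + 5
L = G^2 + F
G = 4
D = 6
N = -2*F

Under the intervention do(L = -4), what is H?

Intervening sets L = -4 and removes its equation (L = G^2 + F).
F = max(D, G) + 3  [with D=6, G=4]  = 9
H = 2*L - F + 5  [with L=-4, F=9]  = -12

-12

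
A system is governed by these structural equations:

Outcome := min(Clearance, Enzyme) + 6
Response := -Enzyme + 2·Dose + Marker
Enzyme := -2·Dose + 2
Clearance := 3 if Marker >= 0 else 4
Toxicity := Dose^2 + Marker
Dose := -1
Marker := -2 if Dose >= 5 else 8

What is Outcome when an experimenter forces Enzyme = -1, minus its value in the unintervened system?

-4

Under do(Enzyme=-1), the mechanism Enzyme := -2·Dose + 2 is discarded; Enzyme is fixed at -1.
Marker = -2 if Dose >= 5 else 8  [with Dose=-1]  = 8
Clearance = 3 if Marker >= 0 else 4  [with Marker=8]  = 3
Outcome = min(Clearance, Enzyme) + 6  [with Clearance=3, Enzyme=-1]  = 5
Without intervention: Enzyme = -2·Dose + 2  [with Dose=-1]  = 4; Marker = -2 if Dose >= 5 else 8  [with Dose=-1]  = 8; Clearance = 3 if Marker >= 0 else 4  [with Marker=8]  = 3; Outcome = min(Clearance, Enzyme) + 6  [with Clearance=3, Enzyme=4]  = 9.
Change = 5 − 9 = -4.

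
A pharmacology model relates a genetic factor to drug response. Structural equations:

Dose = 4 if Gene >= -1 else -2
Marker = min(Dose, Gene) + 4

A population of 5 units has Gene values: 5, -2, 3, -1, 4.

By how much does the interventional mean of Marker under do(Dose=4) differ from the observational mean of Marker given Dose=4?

Under do(Dose=4), Dose's equation is replaced by Dose=4 for every unit. Per-unit Marker: 8, 2, 7, 3, 8. Mean = 5.6.
Conditioning on Dose=4 selects the 4 unit(s) with Gene ∈ {5, 3, -1, 4}. Their Marker values: 8, 7, 3, 8. Mean = 6.5.
Difference = 5.6 − 6.5 = -0.9.

-0.9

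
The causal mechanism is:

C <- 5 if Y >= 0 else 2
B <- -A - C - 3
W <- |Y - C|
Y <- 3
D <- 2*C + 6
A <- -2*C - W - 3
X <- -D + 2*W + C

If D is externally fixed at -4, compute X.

13

Intervening sets D = -4 and removes its equation (D <- 2*C + 6).
C = 5 if Y >= 0 else 2  [with Y=3]  = 5
W = |Y - C|  [with Y=3, C=5]  = 2
X = -D + 2*W + C  [with D=-4, W=2, C=5]  = 13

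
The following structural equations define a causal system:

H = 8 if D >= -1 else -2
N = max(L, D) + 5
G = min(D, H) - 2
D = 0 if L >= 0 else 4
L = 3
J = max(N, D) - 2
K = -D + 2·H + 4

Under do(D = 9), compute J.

Under do(D=9), the mechanism D = 0 if L >= 0 else 4 is discarded; D is fixed at 9.
N = max(L, D) + 5  [with L=3, D=9]  = 14
J = max(N, D) - 2  [with N=14, D=9]  = 12

12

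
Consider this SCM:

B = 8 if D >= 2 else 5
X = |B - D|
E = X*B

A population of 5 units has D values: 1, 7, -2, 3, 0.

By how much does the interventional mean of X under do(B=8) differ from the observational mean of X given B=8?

3.2

Every unit gets B=8 under the intervention. X values become 7, 1, 10, 5, 8; E[X|do(B=8)] = 6.2.
E[X|B=8] averages over only the 2 units with B=8 (D = 7, 3): X = 1, 5, mean 3.
Difference = 6.2 − 3 = 3.2.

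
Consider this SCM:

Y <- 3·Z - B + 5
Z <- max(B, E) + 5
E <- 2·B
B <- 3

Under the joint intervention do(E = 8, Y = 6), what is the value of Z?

The joint intervention fixes E = 8, Y = 6, removing each variable's own equation.
Z = max(B, E) + 5  [with B=3, E=8]  = 13

13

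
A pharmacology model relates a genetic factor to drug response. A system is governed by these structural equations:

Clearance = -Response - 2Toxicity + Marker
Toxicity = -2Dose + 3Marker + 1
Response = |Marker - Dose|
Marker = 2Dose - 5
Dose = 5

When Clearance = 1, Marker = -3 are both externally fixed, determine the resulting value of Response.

8

Setting Clearance = 1, Marker = -3 by intervention discards those variables' equations.
Response = |Marker - Dose|  [with Marker=-3, Dose=5]  = 8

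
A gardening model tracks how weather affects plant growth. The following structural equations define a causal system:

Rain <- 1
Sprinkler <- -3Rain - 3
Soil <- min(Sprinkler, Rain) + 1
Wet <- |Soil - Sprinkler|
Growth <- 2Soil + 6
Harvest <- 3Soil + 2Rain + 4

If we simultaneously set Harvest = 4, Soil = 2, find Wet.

8

Under do(Harvest = 4, Soil = 2), each intervened variable's structural equation is replaced by its fixed value.
Sprinkler = -3Rain - 3  [with Rain=1]  = -6
Wet = |Soil - Sprinkler|  [with Soil=2, Sprinkler=-6]  = 8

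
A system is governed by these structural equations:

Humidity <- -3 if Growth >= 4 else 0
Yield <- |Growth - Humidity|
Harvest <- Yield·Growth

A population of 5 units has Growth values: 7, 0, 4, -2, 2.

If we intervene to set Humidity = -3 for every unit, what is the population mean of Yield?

The intervention sets Humidity=-3 in all 5 units regardless of Growth. Recomputing Yield per unit gives 10, 3, 7, 1, 5; average 5.2.

5.2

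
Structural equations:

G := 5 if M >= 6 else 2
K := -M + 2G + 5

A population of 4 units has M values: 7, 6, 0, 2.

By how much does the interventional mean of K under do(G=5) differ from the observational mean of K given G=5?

2.75

The intervention sets G=5 in all 4 units regardless of M. Recomputing K per unit gives 8, 9, 15, 13; average 11.25.
Observing G=5 restricts to units where G's equation naturally yields 5: M ∈ {7, 6}. In that subpopulation K = 8, 9, mean 8.5.
Difference = 11.25 − 8.5 = 2.75.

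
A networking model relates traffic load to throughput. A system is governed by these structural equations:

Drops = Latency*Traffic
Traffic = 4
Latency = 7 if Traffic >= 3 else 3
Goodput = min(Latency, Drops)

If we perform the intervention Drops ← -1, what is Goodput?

-1

The intervention breaks the incoming arrows to Drops: Drops = Latency*Traffic no longer applies, and Drops = -1.
Latency = 7 if Traffic >= 3 else 3  [with Traffic=4]  = 7
Goodput = min(Latency, Drops)  [with Latency=7, Drops=-1]  = -1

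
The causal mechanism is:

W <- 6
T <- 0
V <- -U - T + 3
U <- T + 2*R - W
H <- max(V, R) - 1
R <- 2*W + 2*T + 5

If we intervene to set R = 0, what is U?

-6

The intervention breaks the incoming arrows to R: R <- 2*W + 2*T + 5 no longer applies, and R = 0.
U = T + 2*R - W  [with T=0, R=0, W=6]  = -6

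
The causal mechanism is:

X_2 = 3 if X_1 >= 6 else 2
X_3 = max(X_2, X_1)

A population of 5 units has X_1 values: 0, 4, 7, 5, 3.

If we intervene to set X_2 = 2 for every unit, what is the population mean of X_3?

Every unit gets X_2=2 under the intervention. X_3 values become 2, 4, 7, 5, 3; E[X_3|do(X_2=2)] = 4.2.

4.2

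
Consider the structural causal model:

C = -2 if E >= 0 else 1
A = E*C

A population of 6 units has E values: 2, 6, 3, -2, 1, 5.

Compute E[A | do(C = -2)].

Under do(C=-2), C's equation is replaced by C=-2 for every unit. Per-unit A: -4, -12, -6, 4, -2, -10. Mean = -5.

-5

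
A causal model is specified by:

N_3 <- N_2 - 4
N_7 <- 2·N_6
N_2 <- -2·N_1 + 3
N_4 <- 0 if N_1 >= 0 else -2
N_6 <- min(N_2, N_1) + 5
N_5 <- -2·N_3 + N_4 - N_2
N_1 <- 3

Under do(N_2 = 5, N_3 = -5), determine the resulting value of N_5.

5

Under do(N_2 = 5, N_3 = -5), each intervened variable's structural equation is replaced by its fixed value.
N_4 = 0 if N_1 >= 0 else -2  [with N_1=3]  = 0
N_5 = -2·N_3 + N_4 - N_2  [with N_3=-5, N_4=0, N_2=5]  = 5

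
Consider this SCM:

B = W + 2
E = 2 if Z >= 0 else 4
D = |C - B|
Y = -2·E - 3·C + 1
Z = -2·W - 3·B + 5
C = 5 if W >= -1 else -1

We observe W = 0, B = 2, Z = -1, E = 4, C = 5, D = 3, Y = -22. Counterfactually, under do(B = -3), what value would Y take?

Under do(B=-3), the mechanism B = W + 2 is discarded; B is fixed at -3.
Z = -2·W - 3·B + 5  [with W=0, B=-3]  = 14
E = 2 if Z >= 0 else 4  [with Z=14]  = 2
C = 5 if W >= -1 else -1  [with W=0]  = 5
Y = -2·E - 3·C + 1  [with E=2, C=5]  = -18

-18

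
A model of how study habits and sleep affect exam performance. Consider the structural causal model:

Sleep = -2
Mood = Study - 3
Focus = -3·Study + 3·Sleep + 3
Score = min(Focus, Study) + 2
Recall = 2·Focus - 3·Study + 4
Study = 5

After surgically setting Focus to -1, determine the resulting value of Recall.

-13

The intervention breaks the incoming arrows to Focus: Focus = -3·Study + 3·Sleep + 3 no longer applies, and Focus = -1.
Recall = 2·Focus - 3·Study + 4  [with Focus=-1, Study=5]  = -13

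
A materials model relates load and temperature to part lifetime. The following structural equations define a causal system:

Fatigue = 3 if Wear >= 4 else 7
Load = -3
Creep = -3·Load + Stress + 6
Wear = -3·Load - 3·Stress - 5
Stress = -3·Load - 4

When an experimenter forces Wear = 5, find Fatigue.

3

Intervening sets Wear = 5 and removes its equation (Wear = -3·Load - 3·Stress - 5).
Fatigue = 3 if Wear >= 4 else 7  [with Wear=5]  = 3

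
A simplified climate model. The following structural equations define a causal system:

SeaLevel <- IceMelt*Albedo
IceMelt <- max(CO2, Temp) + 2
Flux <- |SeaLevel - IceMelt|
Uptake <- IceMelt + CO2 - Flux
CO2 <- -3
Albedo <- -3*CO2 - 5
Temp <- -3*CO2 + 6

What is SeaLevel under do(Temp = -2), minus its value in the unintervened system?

-68

do(Temp=-2) replaces the equation Temp <- -3*CO2 + 6 with the constant Temp = -2.
IceMelt = max(CO2, Temp) + 2  [with CO2=-3, Temp=-2]  = 0
Albedo = -3*CO2 - 5  [with CO2=-3]  = 4
SeaLevel = IceMelt*Albedo  [with IceMelt=0, Albedo=4]  = 0
Without intervention: Temp = -3*CO2 + 6  [with CO2=-3]  = 15; IceMelt = max(CO2, Temp) + 2  [with CO2=-3, Temp=15]  = 17; Albedo = -3*CO2 - 5  [with CO2=-3]  = 4; SeaLevel = IceMelt*Albedo  [with IceMelt=17, Albedo=4]  = 68.
Change = 0 − 68 = -68.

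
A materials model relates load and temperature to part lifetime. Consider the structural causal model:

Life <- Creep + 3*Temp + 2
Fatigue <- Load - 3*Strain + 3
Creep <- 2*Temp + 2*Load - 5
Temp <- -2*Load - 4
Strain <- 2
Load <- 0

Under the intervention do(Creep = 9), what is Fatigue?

Intervening sets Creep = 9 and removes its equation (Creep <- 2*Temp + 2*Load - 5).
No directed path runs from Creep to Fatigue, so Fatigue keeps its natural value.
Fatigue = Load - 3*Strain + 3  [with Load=0, Strain=2]  = -3

-3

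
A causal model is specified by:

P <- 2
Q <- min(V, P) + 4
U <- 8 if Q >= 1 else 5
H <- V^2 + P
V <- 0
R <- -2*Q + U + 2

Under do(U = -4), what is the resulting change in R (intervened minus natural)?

Under do(U=-4), the mechanism U <- 8 if Q >= 1 else 5 is discarded; U is fixed at -4.
Q = min(V, P) + 4  [with V=0, P=2]  = 4
R = -2*Q + U + 2  [with Q=4, U=-4]  = -10
Without intervention: Q = min(V, P) + 4  [with V=0, P=2]  = 4; U = 8 if Q >= 1 else 5  [with Q=4]  = 8; R = -2*Q + U + 2  [with Q=4, U=8]  = 2.
Change = -10 − 2 = -12.

-12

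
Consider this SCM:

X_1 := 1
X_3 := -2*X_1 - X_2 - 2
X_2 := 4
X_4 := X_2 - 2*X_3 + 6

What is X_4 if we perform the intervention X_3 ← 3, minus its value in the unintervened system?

The intervention breaks the incoming arrows to X_3: X_3 := -2*X_1 - X_2 - 2 no longer applies, and X_3 = 3.
X_4 = X_2 - 2*X_3 + 6  [with X_2=4, X_3=3]  = 4
Without intervention: X_3 = -2*X_1 - X_2 - 2  [with X_1=1, X_2=4]  = -8; X_4 = X_2 - 2*X_3 + 6  [with X_2=4, X_3=-8]  = 26.
Change = 4 − 26 = -22.

-22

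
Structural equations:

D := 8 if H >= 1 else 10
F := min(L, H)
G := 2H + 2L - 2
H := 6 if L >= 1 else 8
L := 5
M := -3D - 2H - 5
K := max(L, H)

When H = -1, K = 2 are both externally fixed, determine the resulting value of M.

Under do(H = -1, K = 2), each intervened variable's structural equation is replaced by its fixed value.
D = 8 if H >= 1 else 10  [with H=-1]  = 10
M = -3D - 2H - 5  [with D=10, H=-1]  = -33

-33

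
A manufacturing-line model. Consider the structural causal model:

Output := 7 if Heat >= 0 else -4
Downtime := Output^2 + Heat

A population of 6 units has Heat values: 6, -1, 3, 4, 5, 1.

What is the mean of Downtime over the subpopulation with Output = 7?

E[Downtime|Output=7] averages over only the 5 units with Output=7 (Heat = 6, 3, 4, 5, 1): Downtime = 55, 52, 53, 54, 50, mean 52.8.

52.8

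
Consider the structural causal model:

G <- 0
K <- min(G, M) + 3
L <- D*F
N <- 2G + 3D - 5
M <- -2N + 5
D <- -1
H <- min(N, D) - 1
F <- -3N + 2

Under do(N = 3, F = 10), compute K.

Setting N = 3, F = 10 by intervention discards those variables' equations.
M = -2N + 5  [with N=3]  = -1
K = min(G, M) + 3  [with G=0, M=-1]  = 2

2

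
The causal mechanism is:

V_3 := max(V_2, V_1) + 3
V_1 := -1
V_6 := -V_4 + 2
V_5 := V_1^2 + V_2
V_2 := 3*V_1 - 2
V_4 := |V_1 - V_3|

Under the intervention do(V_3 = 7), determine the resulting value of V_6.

-6

The intervention breaks the incoming arrows to V_3: V_3 := max(V_2, V_1) + 3 no longer applies, and V_3 = 7.
V_4 = |V_1 - V_3|  [with V_1=-1, V_3=7]  = 8
V_6 = -V_4 + 2  [with V_4=8]  = -6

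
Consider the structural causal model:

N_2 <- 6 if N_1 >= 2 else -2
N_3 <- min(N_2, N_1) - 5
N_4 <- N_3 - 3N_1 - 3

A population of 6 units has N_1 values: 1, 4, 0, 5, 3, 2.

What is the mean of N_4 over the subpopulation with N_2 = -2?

Conditioning on N_2=-2 selects the 2 unit(s) with N_1 ∈ {1, 0}. Their N_4 values: -13, -10. Mean = -11.5.

-11.5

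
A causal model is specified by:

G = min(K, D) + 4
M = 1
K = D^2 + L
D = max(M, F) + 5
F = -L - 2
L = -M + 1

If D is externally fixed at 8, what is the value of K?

64

Intervening sets D = 8 and removes its equation (D = max(M, F) + 5).
L = -M + 1  [with M=1]  = 0
K = D^2 + L  [with D=8, L=0]  = 64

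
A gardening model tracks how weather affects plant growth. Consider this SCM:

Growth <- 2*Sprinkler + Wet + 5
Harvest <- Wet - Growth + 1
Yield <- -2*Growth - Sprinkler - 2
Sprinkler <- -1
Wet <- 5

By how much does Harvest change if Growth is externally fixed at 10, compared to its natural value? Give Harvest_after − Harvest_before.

-2

do(Growth=10) replaces the equation Growth <- 2*Sprinkler + Wet + 5 with the constant Growth = 10.
Harvest = Wet - Growth + 1  [with Wet=5, Growth=10]  = -4
Without intervention: Growth = 2*Sprinkler + Wet + 5  [with Sprinkler=-1, Wet=5]  = 8; Harvest = Wet - Growth + 1  [with Wet=5, Growth=8]  = -2.
Change = -4 − (-2) = -2.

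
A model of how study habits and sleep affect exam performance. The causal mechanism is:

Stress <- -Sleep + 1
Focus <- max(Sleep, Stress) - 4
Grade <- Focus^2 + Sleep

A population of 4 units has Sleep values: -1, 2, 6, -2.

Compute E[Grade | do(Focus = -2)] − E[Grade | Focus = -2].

The intervention sets Focus=-2 in all 4 units regardless of Sleep. Recomputing Grade per unit gives 3, 6, 10, 2; average 5.25.
Conditioning on Focus=-2 selects the 2 unit(s) with Sleep ∈ {-1, 2}. Their Grade values: 3, 6. Mean = 4.5.
Difference = 5.25 − 4.5 = 0.75.

0.75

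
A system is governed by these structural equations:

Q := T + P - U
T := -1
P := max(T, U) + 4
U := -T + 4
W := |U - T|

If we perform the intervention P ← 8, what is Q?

The intervention breaks the incoming arrows to P: P := max(T, U) + 4 no longer applies, and P = 8.
U = -T + 4  [with T=-1]  = 5
Q = T + P - U  [with T=-1, P=8, U=5]  = 2

2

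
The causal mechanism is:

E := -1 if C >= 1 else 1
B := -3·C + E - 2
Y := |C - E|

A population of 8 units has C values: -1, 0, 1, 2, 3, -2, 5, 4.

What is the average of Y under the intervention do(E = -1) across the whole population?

2.75

Under do(E=-1), E's equation is replaced by E=-1 for every unit. Per-unit Y: 0, 1, 2, 3, 4, 1, 6, 5. Mean = 2.75.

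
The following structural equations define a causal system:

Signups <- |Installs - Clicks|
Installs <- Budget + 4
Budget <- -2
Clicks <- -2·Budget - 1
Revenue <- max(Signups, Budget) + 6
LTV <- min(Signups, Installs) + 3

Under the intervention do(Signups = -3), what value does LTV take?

0

Under do(Signups=-3), the mechanism Signups <- |Installs - Clicks| is discarded; Signups is fixed at -3.
Installs = Budget + 4  [with Budget=-2]  = 2
LTV = min(Signups, Installs) + 3  [with Signups=-3, Installs=2]  = 0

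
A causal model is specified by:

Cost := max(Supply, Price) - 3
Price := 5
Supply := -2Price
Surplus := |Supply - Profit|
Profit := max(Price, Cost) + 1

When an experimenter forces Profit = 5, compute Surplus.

15

Intervening sets Profit = 5 and removes its equation (Profit := max(Price, Cost) + 1).
Supply = -2Price  [with Price=5]  = -10
Surplus = |Supply - Profit|  [with Supply=-10, Profit=5]  = 15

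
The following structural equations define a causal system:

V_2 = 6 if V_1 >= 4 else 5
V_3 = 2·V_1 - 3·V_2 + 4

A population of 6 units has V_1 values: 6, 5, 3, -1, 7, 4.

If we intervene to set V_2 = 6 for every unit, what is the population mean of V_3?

-6

The intervention sets V_2=6 in all 6 units regardless of V_1. Recomputing V_3 per unit gives -2, -4, -8, -16, 0, -6; average -6.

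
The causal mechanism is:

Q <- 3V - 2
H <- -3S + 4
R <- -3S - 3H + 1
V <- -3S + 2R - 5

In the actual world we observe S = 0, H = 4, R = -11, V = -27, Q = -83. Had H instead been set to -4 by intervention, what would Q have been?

do(H=-4) replaces the equation H <- -3S + 4 with the constant H = -4.
R = -3S - 3H + 1  [with S=0, H=-4]  = 13
V = -3S + 2R - 5  [with S=0, R=13]  = 21
Q = 3V - 2  [with V=21]  = 61

61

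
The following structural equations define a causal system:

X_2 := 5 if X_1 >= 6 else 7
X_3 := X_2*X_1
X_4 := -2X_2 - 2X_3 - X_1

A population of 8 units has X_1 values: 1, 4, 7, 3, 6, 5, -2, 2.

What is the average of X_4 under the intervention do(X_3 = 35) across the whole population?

Every unit gets X_3=35 under the intervention. X_4 values become -85, -88, -87, -87, -86, -89, -82, -86; E[X_4|do(X_3=35)] = -86.25.

-86.25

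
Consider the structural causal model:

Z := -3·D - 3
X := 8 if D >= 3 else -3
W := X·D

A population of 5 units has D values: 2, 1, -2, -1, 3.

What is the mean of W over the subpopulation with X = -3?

0

Conditioning on X=-3 selects the 4 unit(s) with D ∈ {2, 1, -2, -1}. Their W values: -6, -3, 6, 3. Mean = 0.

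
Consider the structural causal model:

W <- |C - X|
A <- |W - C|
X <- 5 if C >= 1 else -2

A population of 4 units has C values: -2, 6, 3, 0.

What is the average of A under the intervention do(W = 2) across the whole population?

The intervention sets W=2 in all 4 units regardless of C. Recomputing A per unit gives 4, 4, 1, 2; average 2.75.

2.75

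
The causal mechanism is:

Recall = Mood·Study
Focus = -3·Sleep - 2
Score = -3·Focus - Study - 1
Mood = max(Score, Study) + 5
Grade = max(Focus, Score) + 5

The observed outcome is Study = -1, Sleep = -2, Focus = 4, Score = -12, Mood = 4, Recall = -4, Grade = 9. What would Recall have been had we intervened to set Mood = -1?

1

The intervention breaks the incoming arrows to Mood: Mood = max(Score, Study) + 5 no longer applies, and Mood = -1.
Recall = Mood·Study  [with Mood=-1, Study=-1]  = 1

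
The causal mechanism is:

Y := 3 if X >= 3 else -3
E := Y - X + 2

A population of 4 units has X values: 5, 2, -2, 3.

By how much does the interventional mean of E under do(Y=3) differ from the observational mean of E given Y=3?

2

The intervention sets Y=3 in all 4 units regardless of X. Recomputing E per unit gives 0, 3, 7, 2; average 3.
Observing Y=3 restricts to units where Y's equation naturally yields 3: X ∈ {5, 3}. In that subpopulation E = 0, 2, mean 1.
Difference = 3 − 1 = 2.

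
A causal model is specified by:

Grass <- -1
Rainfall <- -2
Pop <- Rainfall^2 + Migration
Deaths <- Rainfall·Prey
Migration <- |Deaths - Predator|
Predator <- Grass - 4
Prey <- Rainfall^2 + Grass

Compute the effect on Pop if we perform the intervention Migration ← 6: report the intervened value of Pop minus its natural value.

5

Intervening sets Migration = 6 and removes its equation (Migration <- |Deaths - Predator|).
Pop = Rainfall^2 + Migration  [with Rainfall=-2, Migration=6]  = 10
Without intervention: Prey = Rainfall^2 + Grass  [with Rainfall=-2, Grass=-1]  = 3; Predator = Grass - 4  [with Grass=-1]  = -5; Deaths = Rainfall·Prey  [with Rainfall=-2, Prey=3]  = -6; Migration = |Deaths - Predator|  [with Deaths=-6, Predator=-5]  = 1; Pop = Rainfall^2 + Migration  [with Rainfall=-2, Migration=1]  = 5.
Change = 10 − 5 = 5.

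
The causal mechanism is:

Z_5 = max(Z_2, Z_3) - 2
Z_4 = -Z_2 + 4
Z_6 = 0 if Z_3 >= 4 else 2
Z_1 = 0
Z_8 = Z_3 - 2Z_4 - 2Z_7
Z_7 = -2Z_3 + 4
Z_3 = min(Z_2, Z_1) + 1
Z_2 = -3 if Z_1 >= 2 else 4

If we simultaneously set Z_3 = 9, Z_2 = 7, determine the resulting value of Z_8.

43

Under do(Z_3 = 9, Z_2 = 7), each intervened variable's structural equation is replaced by its fixed value.
Z_4 = -Z_2 + 4  [with Z_2=7]  = -3
Z_7 = -2Z_3 + 4  [with Z_3=9]  = -14
Z_8 = Z_3 - 2Z_4 - 2Z_7  [with Z_3=9, Z_4=-3, Z_7=-14]  = 43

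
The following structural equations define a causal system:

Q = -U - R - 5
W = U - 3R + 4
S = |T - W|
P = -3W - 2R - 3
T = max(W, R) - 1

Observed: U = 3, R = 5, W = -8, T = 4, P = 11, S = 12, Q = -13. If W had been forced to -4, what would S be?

The intervention breaks the incoming arrows to W: W = U - 3R + 4 no longer applies, and W = -4.
T = max(W, R) - 1  [with W=-4, R=5]  = 4
S = |T - W|  [with T=4, W=-4]  = 8

8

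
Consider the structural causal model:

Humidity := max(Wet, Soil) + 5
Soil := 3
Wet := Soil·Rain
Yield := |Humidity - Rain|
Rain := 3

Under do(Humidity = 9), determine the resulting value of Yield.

6

Intervening sets Humidity = 9 and removes its equation (Humidity := max(Wet, Soil) + 5).
Yield = |Humidity - Rain|  [with Humidity=9, Rain=3]  = 6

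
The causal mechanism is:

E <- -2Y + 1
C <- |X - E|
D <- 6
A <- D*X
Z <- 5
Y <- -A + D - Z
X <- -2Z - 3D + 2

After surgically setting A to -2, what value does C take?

21

The intervention breaks the incoming arrows to A: A <- D*X no longer applies, and A = -2.
X = -2Z - 3D + 2  [with Z=5, D=6]  = -26
Y = -A + D - Z  [with A=-2, D=6, Z=5]  = 3
E = -2Y + 1  [with Y=3]  = -5
C = |X - E|  [with X=-26, E=-5]  = 21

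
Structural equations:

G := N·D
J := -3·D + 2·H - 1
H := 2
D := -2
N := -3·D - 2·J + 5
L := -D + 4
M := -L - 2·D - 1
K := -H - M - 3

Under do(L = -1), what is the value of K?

Under do(L=-1), the mechanism L := -D + 4 is discarded; L is fixed at -1.
M = -L - 2·D - 1  [with L=-1, D=-2]  = 4
K = -H - M - 3  [with H=2, M=4]  = -9

-9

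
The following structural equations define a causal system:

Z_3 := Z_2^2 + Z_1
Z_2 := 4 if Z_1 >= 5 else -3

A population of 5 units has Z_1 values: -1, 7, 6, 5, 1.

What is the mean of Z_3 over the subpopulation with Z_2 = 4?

22

E[Z_3|Z_2=4] averages over only the 3 units with Z_2=4 (Z_1 = 7, 6, 5): Z_3 = 23, 22, 21, mean 22.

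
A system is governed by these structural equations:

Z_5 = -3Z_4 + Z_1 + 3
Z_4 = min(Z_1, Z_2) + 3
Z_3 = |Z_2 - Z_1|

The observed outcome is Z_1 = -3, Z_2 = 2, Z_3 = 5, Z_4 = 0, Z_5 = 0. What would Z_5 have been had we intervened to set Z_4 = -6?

Intervening sets Z_4 = -6 and removes its equation (Z_4 = min(Z_1, Z_2) + 3).
Z_5 = -3Z_4 + Z_1 + 3  [with Z_4=-6, Z_1=-3]  = 18

18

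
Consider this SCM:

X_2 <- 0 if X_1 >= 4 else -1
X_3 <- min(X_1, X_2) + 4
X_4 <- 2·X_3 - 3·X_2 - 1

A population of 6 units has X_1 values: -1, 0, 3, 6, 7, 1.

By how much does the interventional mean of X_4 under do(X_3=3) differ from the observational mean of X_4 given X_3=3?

-1

Every unit gets X_3=3 under the intervention. X_4 values become 8, 8, 8, 5, 5, 8; E[X_4|do(X_3=3)] = 7.
E[X_4|X_3=3] averages over only the 4 units with X_3=3 (X_1 = -1, 0, 3, 1): X_4 = 8, 8, 8, 8, mean 8.
Difference = 7 − 8 = -1.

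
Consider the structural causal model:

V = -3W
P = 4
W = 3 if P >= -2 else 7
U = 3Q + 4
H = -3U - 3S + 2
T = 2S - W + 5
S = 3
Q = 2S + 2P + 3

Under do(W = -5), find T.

Intervening sets W = -5 and removes its equation (W = 3 if P >= -2 else 7).
T = 2S - W + 5  [with S=3, W=-5]  = 16

16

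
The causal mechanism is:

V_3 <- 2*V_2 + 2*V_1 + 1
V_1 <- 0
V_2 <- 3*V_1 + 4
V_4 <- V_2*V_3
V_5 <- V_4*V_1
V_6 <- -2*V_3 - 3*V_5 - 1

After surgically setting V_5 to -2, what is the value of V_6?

-13

The intervention breaks the incoming arrows to V_5: V_5 <- V_4*V_1 no longer applies, and V_5 = -2.
V_2 = 3*V_1 + 4  [with V_1=0]  = 4
V_3 = 2*V_2 + 2*V_1 + 1  [with V_2=4, V_1=0]  = 9
V_6 = -2*V_3 - 3*V_5 - 1  [with V_3=9, V_5=-2]  = -13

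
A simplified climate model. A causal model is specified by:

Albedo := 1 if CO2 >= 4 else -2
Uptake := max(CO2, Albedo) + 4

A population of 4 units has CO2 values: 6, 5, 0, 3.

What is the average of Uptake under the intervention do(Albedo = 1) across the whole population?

7.75

do(Albedo=1) breaks Albedo's dependence on CO2. With Albedo=1 fixed, Uptake across the units is 10, 9, 5, 7, mean 7.75.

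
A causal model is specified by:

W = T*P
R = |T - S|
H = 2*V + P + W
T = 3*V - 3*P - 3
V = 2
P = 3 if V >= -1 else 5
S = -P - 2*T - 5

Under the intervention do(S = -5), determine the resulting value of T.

Under do(S=-5), the mechanism S = -P - 2*T - 5 is discarded; S is fixed at -5.
Since T is not a descendant of the intervened variable, it is unaffected.
P = 3 if V >= -1 else 5  [with V=2]  = 3
T = 3*V - 3*P - 3  [with V=2, P=3]  = -6

-6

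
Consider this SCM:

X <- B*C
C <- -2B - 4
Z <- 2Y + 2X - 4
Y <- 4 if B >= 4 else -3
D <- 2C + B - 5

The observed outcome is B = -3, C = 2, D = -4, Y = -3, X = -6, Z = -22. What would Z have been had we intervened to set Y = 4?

-8

Under do(Y=4), the mechanism Y <- 4 if B >= 4 else -3 is discarded; Y is fixed at 4.
C = -2B - 4  [with B=-3]  = 2
X = B*C  [with B=-3, C=2]  = -6
Z = 2Y + 2X - 4  [with Y=4, X=-6]  = -8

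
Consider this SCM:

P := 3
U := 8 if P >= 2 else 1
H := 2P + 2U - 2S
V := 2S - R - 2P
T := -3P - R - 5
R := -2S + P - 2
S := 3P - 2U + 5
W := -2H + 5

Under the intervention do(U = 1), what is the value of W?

do(U=1) replaces the equation U := 8 if P >= 2 else 1 with the constant U = 1.
S = 3P - 2U + 5  [with P=3, U=1]  = 12
H = 2P + 2U - 2S  [with P=3, U=1, S=12]  = -16
W = -2H + 5  [with H=-16]  = 37

37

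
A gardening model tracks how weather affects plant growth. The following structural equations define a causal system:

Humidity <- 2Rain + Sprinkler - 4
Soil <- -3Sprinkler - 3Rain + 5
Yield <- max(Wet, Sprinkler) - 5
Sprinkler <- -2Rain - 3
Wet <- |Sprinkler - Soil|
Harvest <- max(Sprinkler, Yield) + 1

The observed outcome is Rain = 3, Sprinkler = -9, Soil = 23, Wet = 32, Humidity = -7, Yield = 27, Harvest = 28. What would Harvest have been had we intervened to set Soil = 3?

8

The intervention breaks the incoming arrows to Soil: Soil <- -3Sprinkler - 3Rain + 5 no longer applies, and Soil = 3.
Sprinkler = -2Rain - 3  [with Rain=3]  = -9
Wet = |Sprinkler - Soil|  [with Sprinkler=-9, Soil=3]  = 12
Yield = max(Wet, Sprinkler) - 5  [with Wet=12, Sprinkler=-9]  = 7
Harvest = max(Sprinkler, Yield) + 1  [with Sprinkler=-9, Yield=7]  = 8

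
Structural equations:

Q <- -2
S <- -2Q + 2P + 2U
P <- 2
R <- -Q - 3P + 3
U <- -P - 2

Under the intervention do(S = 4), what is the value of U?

Under do(S=4), the mechanism S <- -2Q + 2P + 2U is discarded; S is fixed at 4.
Since U is not a descendant of the intervened variable, it is unaffected.
U = -P - 2  [with P=2]  = -4

-4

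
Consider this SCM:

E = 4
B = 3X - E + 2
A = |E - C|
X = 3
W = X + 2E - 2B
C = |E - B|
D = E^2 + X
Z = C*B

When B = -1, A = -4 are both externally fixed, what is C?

5

Under do(B = -1, A = -4), each intervened variable's structural equation is replaced by its fixed value.
C = |E - B|  [with E=4, B=-1]  = 5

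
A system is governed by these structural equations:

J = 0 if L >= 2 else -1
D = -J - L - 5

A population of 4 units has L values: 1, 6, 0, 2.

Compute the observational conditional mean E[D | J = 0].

-9

Observing J=0 restricts to units where J's equation naturally yields 0: L ∈ {6, 2}. In that subpopulation D = -11, -7, mean -9.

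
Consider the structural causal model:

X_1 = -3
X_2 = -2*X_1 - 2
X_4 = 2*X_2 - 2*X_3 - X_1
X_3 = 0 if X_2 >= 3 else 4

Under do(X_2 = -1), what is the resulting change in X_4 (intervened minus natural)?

-18

Under do(X_2=-1), the mechanism X_2 = -2*X_1 - 2 is discarded; X_2 is fixed at -1.
X_3 = 0 if X_2 >= 3 else 4  [with X_2=-1]  = 4
X_4 = 2*X_2 - 2*X_3 - X_1  [with X_2=-1, X_3=4, X_1=-3]  = -7
Without intervention: X_2 = -2*X_1 - 2  [with X_1=-3]  = 4; X_3 = 0 if X_2 >= 3 else 4  [with X_2=4]  = 0; X_4 = 2*X_2 - 2*X_3 - X_1  [with X_2=4, X_3=0, X_1=-3]  = 11.
Change = -7 − 11 = -18.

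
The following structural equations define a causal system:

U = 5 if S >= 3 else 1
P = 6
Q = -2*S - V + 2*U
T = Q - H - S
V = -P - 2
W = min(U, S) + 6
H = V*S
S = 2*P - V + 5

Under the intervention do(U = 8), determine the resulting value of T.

do(U=8) replaces the equation U = 5 if S >= 3 else 1 with the constant U = 8.
V = -P - 2  [with P=6]  = -8
S = 2*P - V + 5  [with P=6, V=-8]  = 25
H = V*S  [with V=-8, S=25]  = -200
Q = -2*S - V + 2*U  [with S=25, V=-8, U=8]  = -26
T = Q - H - S  [with Q=-26, H=-200, S=25]  = 149

149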